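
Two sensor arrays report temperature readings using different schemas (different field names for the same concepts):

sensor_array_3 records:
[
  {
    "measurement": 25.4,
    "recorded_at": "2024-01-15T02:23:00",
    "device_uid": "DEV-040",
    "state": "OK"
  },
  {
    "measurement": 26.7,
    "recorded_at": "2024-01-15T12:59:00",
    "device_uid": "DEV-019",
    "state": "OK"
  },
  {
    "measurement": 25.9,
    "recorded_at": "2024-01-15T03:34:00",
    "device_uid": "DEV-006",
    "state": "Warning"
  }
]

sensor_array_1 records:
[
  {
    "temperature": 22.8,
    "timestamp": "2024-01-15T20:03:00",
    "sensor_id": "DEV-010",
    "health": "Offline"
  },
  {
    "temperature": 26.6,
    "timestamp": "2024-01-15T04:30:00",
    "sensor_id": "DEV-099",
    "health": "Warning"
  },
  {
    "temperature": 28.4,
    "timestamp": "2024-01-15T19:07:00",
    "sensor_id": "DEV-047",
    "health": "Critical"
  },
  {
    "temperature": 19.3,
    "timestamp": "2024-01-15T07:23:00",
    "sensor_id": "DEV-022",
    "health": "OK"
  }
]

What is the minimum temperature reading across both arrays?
19.3

Schema mapping: "measurement" (sensor_array_3) = "temperature" (sensor_array_1) = temperature reading

Minimum in sensor_array_3: 25.4
Minimum in sensor_array_1: 19.3

Overall minimum: min(25.4, 19.3) = 19.3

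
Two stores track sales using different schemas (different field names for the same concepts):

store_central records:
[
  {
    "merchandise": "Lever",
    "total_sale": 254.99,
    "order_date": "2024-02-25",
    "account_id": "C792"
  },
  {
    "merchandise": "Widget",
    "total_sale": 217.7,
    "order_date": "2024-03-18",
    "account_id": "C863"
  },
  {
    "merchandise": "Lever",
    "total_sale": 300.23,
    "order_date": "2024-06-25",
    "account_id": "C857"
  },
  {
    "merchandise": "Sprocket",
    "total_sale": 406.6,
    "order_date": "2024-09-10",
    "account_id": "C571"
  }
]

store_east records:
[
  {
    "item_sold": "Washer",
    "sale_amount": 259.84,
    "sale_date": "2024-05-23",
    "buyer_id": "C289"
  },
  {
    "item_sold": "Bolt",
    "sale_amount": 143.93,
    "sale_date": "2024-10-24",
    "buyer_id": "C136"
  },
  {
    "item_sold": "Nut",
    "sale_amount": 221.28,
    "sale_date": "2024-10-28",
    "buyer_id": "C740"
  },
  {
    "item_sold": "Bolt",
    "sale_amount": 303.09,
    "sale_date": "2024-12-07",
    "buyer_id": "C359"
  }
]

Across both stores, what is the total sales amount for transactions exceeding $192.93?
1963.73

Schema mapping: "total_sale" (store_central) = "sale_amount" (store_east) = sale amount

Sum of sales > $192.93 in store_central: 1179.52
Sum of sales > $192.93 in store_east: 784.21

Total: 1179.52 + 784.21 = 1963.73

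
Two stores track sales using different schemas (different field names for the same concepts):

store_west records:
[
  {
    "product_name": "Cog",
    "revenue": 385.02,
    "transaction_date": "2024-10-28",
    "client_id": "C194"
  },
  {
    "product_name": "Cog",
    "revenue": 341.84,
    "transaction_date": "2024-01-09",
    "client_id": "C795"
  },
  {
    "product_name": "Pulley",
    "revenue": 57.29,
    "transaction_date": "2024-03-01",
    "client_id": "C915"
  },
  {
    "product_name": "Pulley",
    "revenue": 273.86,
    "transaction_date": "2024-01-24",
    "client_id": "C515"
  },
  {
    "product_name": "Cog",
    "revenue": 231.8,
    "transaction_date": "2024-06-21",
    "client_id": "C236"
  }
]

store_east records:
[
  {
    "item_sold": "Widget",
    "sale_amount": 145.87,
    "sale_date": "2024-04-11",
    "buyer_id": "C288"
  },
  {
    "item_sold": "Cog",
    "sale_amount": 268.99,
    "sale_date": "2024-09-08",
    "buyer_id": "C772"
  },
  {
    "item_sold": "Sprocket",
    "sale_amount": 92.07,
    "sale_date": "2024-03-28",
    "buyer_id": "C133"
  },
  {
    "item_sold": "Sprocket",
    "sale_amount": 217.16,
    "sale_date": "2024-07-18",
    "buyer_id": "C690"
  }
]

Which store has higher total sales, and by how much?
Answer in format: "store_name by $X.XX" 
store_west by $565.72

Schema mapping: "revenue" (store_west) = "sale_amount" (store_east) = sale amount

Total for store_west: 1289.81
Total for store_east: 724.09

Difference: |1289.81 - 724.09| = 565.72
store_west has higher sales by $565.72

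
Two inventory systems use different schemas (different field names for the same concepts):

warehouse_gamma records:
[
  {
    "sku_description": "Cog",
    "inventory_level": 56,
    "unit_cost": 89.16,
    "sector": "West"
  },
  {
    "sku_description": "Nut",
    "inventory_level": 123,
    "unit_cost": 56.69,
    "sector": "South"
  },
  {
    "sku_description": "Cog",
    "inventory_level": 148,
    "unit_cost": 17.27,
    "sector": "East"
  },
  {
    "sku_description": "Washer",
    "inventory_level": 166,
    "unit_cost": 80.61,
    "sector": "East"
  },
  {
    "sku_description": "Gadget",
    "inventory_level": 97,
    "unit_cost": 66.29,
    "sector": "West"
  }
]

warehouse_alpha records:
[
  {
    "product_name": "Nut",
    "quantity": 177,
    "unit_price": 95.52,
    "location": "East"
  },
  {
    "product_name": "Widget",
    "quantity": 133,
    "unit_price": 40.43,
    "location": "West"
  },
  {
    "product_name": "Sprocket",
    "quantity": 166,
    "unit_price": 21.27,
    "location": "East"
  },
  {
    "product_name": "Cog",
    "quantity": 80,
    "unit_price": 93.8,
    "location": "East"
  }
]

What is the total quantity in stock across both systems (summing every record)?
1146

To reconcile these schemas, identify the field holding the quantity in stock in each system:
1. In warehouse_gamma it is "inventory_level"
2. In warehouse_alpha it is "quantity"

From warehouse_gamma: 56 + 123 + 148 + 166 + 97 = 590
From warehouse_alpha: 177 + 133 + 166 + 80 = 556

Total: 590 + 556 = 1146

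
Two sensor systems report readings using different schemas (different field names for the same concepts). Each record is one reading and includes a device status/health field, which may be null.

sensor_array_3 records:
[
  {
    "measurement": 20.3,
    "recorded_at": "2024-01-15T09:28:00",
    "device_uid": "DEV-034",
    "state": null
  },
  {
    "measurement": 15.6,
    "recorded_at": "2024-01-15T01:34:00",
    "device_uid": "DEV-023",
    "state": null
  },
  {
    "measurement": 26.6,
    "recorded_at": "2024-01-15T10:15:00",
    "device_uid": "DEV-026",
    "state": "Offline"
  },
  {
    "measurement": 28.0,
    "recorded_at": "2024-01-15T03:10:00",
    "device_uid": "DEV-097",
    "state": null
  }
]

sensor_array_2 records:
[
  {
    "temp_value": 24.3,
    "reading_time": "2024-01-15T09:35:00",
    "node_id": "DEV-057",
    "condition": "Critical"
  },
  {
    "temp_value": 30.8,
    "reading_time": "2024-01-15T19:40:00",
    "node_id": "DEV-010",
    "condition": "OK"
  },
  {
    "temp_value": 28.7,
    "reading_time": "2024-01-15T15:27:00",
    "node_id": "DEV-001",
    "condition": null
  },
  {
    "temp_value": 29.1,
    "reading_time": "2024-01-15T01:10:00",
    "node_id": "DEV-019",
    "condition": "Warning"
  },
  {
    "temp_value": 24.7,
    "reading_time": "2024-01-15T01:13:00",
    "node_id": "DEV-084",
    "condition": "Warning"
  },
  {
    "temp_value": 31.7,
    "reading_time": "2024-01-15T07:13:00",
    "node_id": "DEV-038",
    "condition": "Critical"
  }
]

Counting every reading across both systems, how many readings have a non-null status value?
6

Schema mapping: "state" (sensor_array_3) = "condition" (sensor_array_2) = status

Non-null in sensor_array_3: 1
Non-null in sensor_array_2: 5

Total non-null: 1 + 5 = 6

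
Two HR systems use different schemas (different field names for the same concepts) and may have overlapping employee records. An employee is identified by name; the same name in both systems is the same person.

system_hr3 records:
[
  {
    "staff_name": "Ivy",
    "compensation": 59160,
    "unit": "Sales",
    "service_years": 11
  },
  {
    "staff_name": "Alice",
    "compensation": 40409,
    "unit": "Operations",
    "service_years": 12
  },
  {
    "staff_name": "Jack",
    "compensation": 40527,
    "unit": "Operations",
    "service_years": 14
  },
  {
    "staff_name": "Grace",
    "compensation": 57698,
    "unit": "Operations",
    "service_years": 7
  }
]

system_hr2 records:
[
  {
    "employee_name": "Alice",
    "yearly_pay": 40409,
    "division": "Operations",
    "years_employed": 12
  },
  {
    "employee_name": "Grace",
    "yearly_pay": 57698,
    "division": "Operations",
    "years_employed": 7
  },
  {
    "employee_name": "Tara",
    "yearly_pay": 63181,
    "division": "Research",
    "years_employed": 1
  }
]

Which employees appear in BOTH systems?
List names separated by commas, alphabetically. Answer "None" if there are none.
Alice, Grace

Schema mapping: "staff_name" (system_hr3) = "employee_name" (system_hr2) = employee name

Names in system_hr3: ['Alice', 'Grace', 'Ivy', 'Jack']
Names in system_hr2: ['Alice', 'Grace', 'Tara']

Intersection: ['Alice', 'Grace']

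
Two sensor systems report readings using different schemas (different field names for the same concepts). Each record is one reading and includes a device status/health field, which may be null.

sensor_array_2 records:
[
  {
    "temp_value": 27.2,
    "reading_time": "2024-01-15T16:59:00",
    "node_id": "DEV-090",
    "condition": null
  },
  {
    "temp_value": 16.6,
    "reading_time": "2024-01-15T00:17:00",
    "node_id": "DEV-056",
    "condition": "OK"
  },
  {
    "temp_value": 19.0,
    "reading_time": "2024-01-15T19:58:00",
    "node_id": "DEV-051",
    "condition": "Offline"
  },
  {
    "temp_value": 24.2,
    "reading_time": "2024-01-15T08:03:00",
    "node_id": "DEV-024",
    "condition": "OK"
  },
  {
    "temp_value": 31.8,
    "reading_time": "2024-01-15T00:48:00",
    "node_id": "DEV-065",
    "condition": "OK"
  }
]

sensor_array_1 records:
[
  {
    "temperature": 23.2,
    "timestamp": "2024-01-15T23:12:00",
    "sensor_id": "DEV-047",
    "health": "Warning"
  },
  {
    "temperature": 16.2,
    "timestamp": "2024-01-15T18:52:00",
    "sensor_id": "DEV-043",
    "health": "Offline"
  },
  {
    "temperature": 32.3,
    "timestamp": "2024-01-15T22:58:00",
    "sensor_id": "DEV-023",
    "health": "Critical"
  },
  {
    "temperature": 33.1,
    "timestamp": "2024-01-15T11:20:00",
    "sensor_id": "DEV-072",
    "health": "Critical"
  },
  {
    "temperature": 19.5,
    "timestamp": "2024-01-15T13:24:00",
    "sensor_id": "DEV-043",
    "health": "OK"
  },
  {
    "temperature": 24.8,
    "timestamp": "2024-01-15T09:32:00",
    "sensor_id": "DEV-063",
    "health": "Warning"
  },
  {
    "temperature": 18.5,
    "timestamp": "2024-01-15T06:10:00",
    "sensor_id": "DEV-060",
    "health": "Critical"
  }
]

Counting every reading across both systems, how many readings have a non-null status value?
11

Schema mapping: "condition" (sensor_array_2) = "health" (sensor_array_1) = status

Non-null in sensor_array_2: 4
Non-null in sensor_array_1: 7

Total non-null: 4 + 7 = 11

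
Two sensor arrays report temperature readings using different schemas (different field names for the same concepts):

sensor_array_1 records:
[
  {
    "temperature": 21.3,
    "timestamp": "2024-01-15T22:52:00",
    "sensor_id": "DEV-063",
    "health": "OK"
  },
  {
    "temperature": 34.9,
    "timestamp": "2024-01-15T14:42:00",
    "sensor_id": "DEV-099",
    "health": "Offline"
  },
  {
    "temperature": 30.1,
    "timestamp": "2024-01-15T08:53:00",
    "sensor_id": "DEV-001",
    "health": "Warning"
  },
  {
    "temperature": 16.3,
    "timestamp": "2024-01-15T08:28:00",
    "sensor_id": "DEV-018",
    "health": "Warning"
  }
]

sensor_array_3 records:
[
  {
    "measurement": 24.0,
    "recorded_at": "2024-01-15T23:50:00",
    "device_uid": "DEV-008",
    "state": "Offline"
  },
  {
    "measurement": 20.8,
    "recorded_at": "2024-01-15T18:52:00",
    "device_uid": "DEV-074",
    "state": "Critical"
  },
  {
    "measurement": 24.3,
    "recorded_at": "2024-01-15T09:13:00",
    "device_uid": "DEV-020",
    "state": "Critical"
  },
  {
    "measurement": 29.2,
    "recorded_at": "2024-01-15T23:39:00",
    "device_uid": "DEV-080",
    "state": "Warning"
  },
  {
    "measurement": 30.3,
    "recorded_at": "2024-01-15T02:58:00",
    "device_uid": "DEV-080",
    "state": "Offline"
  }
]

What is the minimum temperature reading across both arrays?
16.3

Schema mapping: "temperature" (sensor_array_1) = "measurement" (sensor_array_3) = temperature reading

Minimum in sensor_array_1: 16.3
Minimum in sensor_array_3: 20.8

Overall minimum: min(16.3, 20.8) = 16.3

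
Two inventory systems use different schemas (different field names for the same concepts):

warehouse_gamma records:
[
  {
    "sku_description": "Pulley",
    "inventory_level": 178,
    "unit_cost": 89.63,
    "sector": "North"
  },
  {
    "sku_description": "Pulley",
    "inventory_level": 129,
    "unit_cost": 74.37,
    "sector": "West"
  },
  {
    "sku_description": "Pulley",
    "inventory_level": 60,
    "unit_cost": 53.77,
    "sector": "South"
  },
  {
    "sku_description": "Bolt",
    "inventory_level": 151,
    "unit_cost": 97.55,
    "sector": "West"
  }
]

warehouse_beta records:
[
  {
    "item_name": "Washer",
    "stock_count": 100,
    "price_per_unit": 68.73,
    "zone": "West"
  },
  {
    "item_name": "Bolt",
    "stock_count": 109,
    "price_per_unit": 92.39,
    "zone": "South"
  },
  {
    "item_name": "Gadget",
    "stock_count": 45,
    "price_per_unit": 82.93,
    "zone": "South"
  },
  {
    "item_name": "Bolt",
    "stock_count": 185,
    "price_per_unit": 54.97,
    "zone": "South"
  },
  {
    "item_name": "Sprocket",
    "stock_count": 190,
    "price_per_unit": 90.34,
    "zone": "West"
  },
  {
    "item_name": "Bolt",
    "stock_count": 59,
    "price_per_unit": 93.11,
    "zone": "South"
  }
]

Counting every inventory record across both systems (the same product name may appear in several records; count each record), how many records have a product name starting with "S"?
1

Schema mapping: "sku_description" (warehouse_gamma) = "item_name" (warehouse_beta) = product name

Records with product name starting with "S" in warehouse_gamma: 0
Records with product name starting with "S" in warehouse_beta: 1

Total: 0 + 1 = 1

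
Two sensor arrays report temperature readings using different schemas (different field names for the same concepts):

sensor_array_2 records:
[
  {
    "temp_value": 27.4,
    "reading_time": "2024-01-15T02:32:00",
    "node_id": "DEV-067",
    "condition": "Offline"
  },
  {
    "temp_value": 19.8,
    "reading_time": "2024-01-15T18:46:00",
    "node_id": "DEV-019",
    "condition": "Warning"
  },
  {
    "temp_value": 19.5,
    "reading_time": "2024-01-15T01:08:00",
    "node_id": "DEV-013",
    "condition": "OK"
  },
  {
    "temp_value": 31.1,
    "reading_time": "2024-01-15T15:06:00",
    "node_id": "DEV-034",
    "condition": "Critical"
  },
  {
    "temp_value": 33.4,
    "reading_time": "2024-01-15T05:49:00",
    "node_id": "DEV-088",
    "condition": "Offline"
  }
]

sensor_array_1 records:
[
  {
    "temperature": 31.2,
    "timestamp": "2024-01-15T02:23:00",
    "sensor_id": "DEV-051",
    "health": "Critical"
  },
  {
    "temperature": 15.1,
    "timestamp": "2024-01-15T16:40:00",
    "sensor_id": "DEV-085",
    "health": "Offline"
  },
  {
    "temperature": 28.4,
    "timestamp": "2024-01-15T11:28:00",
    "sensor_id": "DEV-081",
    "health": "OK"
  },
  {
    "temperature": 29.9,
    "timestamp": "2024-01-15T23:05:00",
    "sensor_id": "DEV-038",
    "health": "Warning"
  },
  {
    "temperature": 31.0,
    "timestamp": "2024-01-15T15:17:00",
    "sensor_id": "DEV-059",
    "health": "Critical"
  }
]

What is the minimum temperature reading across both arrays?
15.1

Schema mapping: "temp_value" (sensor_array_2) = "temperature" (sensor_array_1) = temperature reading

Minimum in sensor_array_2: 19.5
Minimum in sensor_array_1: 15.1

Overall minimum: min(19.5, 15.1) = 15.1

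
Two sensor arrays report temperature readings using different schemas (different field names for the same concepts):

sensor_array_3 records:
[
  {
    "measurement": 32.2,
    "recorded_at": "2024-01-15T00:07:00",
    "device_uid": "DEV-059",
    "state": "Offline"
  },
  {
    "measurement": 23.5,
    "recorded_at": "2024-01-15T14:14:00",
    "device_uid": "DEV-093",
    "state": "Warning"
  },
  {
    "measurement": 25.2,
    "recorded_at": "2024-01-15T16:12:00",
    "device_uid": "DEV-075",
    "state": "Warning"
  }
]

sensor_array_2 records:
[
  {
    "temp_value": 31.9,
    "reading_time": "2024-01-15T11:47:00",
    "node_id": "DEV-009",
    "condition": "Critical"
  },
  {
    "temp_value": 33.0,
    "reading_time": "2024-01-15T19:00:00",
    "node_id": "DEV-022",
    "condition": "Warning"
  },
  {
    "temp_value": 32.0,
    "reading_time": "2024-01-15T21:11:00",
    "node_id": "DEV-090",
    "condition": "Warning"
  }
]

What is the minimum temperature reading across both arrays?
23.5

Schema mapping: "measurement" (sensor_array_3) = "temp_value" (sensor_array_2) = temperature reading

Minimum in sensor_array_3: 23.5
Minimum in sensor_array_2: 31.9

Overall minimum: min(23.5, 31.9) = 23.5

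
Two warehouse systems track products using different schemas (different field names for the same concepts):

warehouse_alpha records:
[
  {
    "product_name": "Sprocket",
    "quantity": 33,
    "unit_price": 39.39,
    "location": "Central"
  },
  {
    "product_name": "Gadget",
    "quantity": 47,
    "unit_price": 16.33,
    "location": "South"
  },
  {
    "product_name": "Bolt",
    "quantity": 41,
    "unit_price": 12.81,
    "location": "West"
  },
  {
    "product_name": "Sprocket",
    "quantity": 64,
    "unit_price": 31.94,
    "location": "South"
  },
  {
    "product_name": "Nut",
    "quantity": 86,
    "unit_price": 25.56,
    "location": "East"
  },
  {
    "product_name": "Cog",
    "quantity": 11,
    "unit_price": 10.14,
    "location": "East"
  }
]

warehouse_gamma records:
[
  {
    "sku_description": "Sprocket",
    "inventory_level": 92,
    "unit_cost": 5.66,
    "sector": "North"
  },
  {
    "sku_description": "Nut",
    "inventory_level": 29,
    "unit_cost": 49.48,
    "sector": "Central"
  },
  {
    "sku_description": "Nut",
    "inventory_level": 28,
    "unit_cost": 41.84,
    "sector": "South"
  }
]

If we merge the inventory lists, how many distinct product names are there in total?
5

Schema mapping: "product_name" (warehouse_alpha) = "sku_description" (warehouse_gamma) = product name

Products in warehouse_alpha: ['Bolt', 'Cog', 'Gadget', 'Nut', 'Sprocket']
Products in warehouse_gamma: ['Nut', 'Sprocket']

Union (unique products): ['Bolt', 'Cog', 'Gadget', 'Nut', 'Sprocket']
Count: 5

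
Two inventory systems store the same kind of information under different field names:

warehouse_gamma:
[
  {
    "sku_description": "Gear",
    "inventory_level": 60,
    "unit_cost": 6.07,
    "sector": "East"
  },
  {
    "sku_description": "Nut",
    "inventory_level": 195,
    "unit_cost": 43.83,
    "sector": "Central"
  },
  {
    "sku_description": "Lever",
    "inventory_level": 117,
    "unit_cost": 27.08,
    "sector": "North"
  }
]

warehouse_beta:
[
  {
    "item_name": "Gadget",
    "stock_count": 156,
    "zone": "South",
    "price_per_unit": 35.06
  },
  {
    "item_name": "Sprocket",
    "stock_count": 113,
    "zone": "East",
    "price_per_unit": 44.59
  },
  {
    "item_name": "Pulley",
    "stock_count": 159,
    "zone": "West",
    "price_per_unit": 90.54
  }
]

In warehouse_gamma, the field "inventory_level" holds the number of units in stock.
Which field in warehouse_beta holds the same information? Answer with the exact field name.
stock_count

In warehouse_gamma, "inventory_level" holds the number of units in stock.
The fields in warehouse_beta are: "item_name", "stock_count", "zone", "price_per_unit".
"stock_count" is the match: the name refers to the same concept and its values are whole-number counts (e.g. 156, 113).
The other fields ("item_name", "zone", "price_per_unit") hold different kinds of data.

So "inventory_level" in warehouse_gamma corresponds to "stock_count" in warehouse_beta.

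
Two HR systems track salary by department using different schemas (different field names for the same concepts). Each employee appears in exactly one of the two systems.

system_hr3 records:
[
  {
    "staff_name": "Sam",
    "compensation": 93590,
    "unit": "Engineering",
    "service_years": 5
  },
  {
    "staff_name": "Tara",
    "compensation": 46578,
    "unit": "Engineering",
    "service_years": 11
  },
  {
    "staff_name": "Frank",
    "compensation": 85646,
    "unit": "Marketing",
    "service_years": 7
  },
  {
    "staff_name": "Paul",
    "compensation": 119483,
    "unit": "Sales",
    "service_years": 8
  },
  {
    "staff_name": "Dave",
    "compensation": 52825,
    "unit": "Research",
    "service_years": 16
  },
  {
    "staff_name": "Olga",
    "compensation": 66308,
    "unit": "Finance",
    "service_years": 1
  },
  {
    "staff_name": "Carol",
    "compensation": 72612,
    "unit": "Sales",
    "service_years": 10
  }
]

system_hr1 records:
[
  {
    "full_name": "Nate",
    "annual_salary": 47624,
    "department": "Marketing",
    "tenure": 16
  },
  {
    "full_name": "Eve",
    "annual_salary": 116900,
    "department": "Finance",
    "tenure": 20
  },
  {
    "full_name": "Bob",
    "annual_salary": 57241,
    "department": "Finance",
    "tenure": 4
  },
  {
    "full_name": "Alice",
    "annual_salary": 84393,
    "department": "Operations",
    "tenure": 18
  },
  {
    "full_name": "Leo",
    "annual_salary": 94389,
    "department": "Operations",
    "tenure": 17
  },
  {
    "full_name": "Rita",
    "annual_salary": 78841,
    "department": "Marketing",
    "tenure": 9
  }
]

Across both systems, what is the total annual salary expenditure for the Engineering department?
140168

Schema mappings:
- "unit" (system_hr3) = "department" (system_hr1) = department
- "compensation" (system_hr3) = "annual_salary" (system_hr1) = salary

Engineering salaries from system_hr3: 140168
Engineering salaries from system_hr1: 0

Total: 140168 + 0 = 140168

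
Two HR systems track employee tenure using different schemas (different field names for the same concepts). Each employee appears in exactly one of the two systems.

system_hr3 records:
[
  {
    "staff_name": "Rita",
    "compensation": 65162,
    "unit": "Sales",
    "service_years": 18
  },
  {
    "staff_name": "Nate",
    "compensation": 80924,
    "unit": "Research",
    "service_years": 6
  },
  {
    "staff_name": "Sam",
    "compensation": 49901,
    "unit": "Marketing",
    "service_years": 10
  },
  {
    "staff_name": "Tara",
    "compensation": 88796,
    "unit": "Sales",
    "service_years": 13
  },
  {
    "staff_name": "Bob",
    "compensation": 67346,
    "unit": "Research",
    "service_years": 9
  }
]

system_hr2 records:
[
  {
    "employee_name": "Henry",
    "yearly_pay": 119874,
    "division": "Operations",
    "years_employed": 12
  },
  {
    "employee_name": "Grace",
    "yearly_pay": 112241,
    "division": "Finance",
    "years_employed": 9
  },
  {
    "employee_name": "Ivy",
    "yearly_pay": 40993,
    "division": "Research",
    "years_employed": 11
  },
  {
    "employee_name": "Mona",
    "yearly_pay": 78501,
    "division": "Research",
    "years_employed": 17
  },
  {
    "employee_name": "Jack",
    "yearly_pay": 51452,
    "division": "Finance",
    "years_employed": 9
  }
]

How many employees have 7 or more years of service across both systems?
9

Reconcile schemas: "service_years" (system_hr3) = "years_employed" (system_hr2) = years of service

From system_hr3: 4 employees with >= 7 years
From system_hr2: 5 employees with >= 7 years

Total: 4 + 5 = 9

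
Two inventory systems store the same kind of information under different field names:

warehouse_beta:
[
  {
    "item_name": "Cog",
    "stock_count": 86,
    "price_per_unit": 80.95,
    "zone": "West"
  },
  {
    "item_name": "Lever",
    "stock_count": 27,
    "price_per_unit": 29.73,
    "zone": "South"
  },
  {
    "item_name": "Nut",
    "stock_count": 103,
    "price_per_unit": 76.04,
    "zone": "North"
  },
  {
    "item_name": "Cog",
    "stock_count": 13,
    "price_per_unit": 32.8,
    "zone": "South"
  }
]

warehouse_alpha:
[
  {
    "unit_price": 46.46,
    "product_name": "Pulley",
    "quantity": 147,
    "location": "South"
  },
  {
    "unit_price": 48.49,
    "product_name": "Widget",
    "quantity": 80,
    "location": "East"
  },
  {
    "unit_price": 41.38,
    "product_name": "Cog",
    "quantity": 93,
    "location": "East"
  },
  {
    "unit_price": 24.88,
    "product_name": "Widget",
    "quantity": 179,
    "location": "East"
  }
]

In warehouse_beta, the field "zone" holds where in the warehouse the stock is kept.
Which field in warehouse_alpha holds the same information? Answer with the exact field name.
location

In warehouse_beta, "zone" holds where in the warehouse the stock is kept.
The fields in warehouse_alpha are: "unit_price", "product_name", "quantity", "location".
"location" is the match: the name refers to the same concept and its values are area labels (e.g. 'East', 'South').
The other fields ("unit_price", "product_name", "quantity") hold different kinds of data.

So "zone" in warehouse_beta corresponds to "location" in warehouse_alpha.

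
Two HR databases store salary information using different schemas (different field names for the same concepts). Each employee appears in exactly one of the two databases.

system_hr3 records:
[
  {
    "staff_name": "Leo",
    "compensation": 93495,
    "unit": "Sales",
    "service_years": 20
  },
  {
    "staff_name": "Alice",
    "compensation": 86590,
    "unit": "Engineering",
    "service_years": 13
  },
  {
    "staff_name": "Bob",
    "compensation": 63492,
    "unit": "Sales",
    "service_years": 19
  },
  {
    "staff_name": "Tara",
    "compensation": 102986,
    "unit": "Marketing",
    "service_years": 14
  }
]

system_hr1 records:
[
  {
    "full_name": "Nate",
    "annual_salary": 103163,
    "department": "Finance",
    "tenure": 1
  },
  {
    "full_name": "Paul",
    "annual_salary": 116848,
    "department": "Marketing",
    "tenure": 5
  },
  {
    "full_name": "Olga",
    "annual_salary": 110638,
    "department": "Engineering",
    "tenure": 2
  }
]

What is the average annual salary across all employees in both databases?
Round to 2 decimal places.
96744.57

Schema mapping: "compensation" (system_hr3) = "annual_salary" (system_hr1) = annual salary

All salaries: [93495, 86590, 63492, 102986, 103163, 116848, 110638]
Sum: 677212
Count: 7
Average: 677212 / 7 = 96744.57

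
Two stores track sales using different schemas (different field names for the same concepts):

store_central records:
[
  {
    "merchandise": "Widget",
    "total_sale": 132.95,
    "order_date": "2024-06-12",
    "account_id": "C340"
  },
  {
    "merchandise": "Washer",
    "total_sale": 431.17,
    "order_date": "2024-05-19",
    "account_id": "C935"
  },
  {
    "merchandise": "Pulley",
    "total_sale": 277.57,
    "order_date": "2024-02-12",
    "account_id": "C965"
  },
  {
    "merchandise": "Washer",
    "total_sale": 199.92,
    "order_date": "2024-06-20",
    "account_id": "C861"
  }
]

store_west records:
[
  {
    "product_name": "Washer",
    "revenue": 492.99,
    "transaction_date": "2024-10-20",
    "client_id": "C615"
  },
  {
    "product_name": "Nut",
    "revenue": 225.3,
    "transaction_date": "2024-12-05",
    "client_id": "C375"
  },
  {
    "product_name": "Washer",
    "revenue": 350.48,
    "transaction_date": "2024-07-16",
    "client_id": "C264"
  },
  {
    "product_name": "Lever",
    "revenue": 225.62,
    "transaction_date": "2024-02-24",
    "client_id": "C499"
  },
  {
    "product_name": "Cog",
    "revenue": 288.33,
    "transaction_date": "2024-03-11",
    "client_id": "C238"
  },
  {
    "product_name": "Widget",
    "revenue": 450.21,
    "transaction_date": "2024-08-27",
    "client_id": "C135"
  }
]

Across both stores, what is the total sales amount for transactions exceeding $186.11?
2941.59

Schema mapping: "total_sale" (store_central) = "revenue" (store_west) = sale amount

Sum of sales > $186.11 in store_central: 908.66
Sum of sales > $186.11 in store_west: 2032.93

Total: 908.66 + 2032.93 = 2941.59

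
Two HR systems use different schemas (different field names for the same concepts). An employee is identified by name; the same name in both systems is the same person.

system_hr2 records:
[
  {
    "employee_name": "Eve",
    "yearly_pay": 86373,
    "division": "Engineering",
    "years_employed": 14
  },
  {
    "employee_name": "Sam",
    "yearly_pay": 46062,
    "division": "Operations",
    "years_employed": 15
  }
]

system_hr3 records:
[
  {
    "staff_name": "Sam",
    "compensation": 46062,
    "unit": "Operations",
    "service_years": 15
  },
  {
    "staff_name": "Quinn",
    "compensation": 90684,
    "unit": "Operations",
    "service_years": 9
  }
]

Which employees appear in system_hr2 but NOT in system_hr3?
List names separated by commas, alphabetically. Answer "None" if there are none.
Eve

Schema mapping: "employee_name" (system_hr2) = "staff_name" (system_hr3) = employee name

Names in system_hr2: ['Eve', 'Sam']
Names in system_hr3: ['Quinn', 'Sam']

In system_hr2 but not system_hr3: ['Eve']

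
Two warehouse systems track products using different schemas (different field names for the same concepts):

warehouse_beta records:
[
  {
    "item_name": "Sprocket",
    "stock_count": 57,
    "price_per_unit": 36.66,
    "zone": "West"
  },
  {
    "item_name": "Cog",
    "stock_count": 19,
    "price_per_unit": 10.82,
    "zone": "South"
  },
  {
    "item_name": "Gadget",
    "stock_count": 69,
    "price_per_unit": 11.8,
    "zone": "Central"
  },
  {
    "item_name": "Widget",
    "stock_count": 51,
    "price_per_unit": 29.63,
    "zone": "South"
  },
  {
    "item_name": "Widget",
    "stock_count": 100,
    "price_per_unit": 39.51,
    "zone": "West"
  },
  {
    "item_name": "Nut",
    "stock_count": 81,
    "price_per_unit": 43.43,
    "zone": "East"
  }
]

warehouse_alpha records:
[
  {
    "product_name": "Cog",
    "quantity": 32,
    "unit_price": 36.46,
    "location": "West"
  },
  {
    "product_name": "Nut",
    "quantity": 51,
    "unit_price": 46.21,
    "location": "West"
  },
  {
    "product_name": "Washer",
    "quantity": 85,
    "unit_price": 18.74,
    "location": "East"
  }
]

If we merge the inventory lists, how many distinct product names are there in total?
6

Schema mapping: "item_name" (warehouse_beta) = "product_name" (warehouse_alpha) = product name

Products in warehouse_beta: ['Cog', 'Gadget', 'Nut', 'Sprocket', 'Widget']
Products in warehouse_alpha: ['Cog', 'Nut', 'Washer']

Union (unique products): ['Cog', 'Gadget', 'Nut', 'Sprocket', 'Washer', 'Widget']
Count: 6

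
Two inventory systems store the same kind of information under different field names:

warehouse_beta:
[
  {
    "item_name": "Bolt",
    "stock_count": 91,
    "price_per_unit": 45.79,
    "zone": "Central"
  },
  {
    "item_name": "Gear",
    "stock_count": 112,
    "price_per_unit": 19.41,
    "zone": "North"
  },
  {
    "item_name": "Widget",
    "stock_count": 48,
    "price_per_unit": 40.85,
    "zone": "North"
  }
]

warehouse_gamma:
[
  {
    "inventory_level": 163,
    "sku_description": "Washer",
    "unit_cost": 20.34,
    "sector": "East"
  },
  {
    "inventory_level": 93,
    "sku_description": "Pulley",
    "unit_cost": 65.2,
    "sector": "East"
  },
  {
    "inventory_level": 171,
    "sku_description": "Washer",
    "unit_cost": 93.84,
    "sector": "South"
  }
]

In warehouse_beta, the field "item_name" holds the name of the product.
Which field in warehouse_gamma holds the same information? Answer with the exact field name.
sku_description

In warehouse_beta, "item_name" holds the name of the product.
The fields in warehouse_gamma are: "inventory_level", "sku_description", "unit_cost", "sector".
"sku_description" is the match: the name refers to the same concept and its values are product-name strings (e.g. 'Pulley', 'Washer').
The other fields ("inventory_level", "unit_cost", "sector") hold different kinds of data.

So "item_name" in warehouse_beta corresponds to "sku_description" in warehouse_gamma.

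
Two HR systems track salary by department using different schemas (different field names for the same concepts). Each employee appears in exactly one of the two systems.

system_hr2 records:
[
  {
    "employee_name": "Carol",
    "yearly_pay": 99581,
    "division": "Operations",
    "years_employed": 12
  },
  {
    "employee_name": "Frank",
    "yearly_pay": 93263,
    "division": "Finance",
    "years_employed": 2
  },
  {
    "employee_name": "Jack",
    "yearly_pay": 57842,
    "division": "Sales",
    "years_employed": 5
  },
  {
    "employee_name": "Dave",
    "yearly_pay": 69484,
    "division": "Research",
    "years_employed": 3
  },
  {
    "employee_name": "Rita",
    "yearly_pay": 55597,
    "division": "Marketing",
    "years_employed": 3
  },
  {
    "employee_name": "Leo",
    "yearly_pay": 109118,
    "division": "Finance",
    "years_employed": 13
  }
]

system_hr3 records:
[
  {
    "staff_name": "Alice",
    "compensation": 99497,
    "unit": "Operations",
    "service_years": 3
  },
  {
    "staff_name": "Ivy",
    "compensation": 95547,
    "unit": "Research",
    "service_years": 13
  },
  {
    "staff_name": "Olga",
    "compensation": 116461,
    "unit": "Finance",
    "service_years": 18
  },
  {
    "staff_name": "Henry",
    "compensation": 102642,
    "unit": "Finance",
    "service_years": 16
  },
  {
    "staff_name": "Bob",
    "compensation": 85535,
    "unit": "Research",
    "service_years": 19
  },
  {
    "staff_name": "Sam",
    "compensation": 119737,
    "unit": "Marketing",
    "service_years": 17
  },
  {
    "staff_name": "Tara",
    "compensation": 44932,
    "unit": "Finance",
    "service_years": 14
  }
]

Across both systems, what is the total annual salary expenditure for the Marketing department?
175334

Schema mappings:
- "division" (system_hr2) = "unit" (system_hr3) = department
- "yearly_pay" (system_hr2) = "compensation" (system_hr3) = salary

Marketing salaries from system_hr2: 55597
Marketing salaries from system_hr3: 119737

Total: 55597 + 119737 = 175334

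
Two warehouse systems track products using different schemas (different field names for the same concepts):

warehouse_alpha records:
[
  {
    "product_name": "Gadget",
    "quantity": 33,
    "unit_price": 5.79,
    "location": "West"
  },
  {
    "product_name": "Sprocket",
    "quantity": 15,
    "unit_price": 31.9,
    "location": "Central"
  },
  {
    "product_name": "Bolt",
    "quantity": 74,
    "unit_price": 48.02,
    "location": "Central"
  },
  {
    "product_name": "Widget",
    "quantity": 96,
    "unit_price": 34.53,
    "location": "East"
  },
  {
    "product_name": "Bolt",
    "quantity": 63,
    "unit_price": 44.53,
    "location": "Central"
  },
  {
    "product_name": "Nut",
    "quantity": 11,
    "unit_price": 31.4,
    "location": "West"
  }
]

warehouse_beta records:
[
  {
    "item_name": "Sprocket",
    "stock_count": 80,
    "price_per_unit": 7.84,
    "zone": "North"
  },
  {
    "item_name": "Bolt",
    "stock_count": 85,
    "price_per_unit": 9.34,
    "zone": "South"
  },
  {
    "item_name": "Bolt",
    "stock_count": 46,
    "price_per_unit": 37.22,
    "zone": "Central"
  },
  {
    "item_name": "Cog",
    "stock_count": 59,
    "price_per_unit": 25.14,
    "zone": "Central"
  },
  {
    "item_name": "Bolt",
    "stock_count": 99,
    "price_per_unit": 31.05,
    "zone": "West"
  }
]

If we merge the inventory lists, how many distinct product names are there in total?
6

Schema mapping: "product_name" (warehouse_alpha) = "item_name" (warehouse_beta) = product name

Products in warehouse_alpha: ['Bolt', 'Gadget', 'Nut', 'Sprocket', 'Widget']
Products in warehouse_beta: ['Bolt', 'Cog', 'Sprocket']

Union (unique products): ['Bolt', 'Cog', 'Gadget', 'Nut', 'Sprocket', 'Widget']
Count: 6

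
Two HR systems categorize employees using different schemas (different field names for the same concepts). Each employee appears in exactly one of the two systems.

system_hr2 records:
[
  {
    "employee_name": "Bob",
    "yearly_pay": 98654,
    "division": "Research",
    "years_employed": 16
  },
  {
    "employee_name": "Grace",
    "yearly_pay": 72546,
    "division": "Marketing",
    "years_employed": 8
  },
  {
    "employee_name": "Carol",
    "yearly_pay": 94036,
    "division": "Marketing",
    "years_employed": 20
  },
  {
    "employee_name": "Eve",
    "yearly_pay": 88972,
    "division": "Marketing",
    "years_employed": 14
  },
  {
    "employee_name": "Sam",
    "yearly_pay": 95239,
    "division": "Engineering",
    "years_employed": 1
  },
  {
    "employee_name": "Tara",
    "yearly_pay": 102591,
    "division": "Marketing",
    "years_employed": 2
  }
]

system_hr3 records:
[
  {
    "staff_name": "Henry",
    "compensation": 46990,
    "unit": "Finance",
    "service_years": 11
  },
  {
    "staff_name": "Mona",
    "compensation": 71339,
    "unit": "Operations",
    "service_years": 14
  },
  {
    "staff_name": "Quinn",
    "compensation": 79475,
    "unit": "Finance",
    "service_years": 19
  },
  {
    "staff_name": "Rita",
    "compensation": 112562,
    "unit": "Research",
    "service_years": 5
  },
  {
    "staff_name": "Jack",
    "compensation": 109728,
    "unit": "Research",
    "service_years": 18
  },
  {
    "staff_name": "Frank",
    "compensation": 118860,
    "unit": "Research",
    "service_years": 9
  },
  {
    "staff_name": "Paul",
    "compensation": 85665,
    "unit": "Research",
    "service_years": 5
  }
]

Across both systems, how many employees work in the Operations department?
1

Schema mapping: "division" (system_hr2) = "unit" (system_hr3) = department

Operations employees in system_hr2: 0
Operations employees in system_hr3: 1

Total in Operations: 0 + 1 = 1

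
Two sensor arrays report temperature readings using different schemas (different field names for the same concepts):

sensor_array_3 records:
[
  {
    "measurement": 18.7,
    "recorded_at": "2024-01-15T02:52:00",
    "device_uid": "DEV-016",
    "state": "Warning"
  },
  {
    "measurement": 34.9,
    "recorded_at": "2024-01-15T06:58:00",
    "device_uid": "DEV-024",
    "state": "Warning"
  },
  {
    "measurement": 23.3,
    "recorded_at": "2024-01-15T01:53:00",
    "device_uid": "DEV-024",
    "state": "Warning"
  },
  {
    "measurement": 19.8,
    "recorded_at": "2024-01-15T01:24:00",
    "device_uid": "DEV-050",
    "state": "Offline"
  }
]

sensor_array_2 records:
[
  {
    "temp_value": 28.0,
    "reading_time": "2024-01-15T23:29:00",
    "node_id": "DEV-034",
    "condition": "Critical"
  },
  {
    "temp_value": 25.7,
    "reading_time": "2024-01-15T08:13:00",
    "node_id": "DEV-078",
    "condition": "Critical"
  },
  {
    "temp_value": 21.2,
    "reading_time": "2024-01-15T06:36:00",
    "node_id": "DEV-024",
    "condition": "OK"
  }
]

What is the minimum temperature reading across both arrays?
18.7

Schema mapping: "measurement" (sensor_array_3) = "temp_value" (sensor_array_2) = temperature reading

Minimum in sensor_array_3: 18.7
Minimum in sensor_array_2: 21.2

Overall minimum: min(18.7, 21.2) = 18.7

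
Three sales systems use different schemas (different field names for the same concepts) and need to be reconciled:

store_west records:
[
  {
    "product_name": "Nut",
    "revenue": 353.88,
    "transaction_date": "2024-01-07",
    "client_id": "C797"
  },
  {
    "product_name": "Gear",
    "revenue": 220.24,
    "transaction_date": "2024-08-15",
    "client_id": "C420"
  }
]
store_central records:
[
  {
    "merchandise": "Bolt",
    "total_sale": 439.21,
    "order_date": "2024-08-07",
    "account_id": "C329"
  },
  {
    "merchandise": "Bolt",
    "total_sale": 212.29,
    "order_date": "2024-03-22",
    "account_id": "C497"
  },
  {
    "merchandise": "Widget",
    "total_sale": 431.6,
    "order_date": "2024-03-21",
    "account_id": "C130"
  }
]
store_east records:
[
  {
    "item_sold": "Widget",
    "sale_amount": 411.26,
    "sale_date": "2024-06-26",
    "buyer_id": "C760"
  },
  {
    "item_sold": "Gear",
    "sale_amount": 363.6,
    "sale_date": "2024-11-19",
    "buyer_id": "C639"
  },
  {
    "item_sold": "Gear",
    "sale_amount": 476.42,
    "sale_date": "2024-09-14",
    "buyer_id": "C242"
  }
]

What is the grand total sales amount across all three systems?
2908.5

Schema reconciliation - all amount fields map to sale amount:

store_west (revenue): 574.12
store_central (total_sale): 1083.1
store_east (sale_amount): 1251.28

Grand total: 2908.5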